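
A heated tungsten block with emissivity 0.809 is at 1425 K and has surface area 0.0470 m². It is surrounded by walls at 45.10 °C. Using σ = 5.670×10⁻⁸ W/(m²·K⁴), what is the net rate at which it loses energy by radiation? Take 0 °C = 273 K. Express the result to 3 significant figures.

Net loss ≈ 8.87×10³ W

Surroundings: T = 45.10 °C + 273 = 318.10 K.
Area A = 0.0470 m².
Net radiated power P_net = εσA(T⁴ − T₀⁴) = 0.809×5.670×10⁻⁸×0.0470×(1425⁴ − 318.10⁴).
T⁴ − T₀⁴ = 4.12344×10¹² − 1.02389×10¹⁰ = 4.11320×10¹² K⁴, so P_net = 8.87×10³ W.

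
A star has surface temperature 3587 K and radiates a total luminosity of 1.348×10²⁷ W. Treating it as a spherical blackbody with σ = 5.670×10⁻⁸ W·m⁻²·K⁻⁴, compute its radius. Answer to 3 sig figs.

L = 4πR²σT⁴ ⇒ R = √(L/(4πσT⁴)).
σT⁴ = 9.38661×10⁶ W/m², so R = √(1.348×10²⁷/(4π×9.38661×10⁶)) = 3.38×10⁹ m.

R ≈ 3.38×10⁹ m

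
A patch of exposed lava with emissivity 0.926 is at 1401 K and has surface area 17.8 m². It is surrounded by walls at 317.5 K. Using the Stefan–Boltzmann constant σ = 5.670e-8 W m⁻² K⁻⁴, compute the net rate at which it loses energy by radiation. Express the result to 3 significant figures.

Area A = 17.8 m².
Net radiated power P_net = εσA(T⁴ − T₀⁴) = 0.926×5.670×10⁻⁸×17.8×(1401⁴ − 317.5⁴).
T⁴ − T₀⁴ = 3.85259×10¹² − 1.01619×10¹⁰ = 3.84243×10¹² K⁴, so P_net = 3.59×10⁶ W.

Net loss ≈ 3.59×10⁶ W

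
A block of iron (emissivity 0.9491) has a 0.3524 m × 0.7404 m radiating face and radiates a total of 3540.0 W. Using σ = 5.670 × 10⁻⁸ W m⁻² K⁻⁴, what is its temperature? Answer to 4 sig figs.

T ≈ 708.6 K

Area A = 0.3524 × 0.7404 = 0.260917 m².
P = εσAT⁴ ⇒ T = (P/(εσA))^(1/4) = (3540.0/(0.9491×5.670×10⁻⁸×0.260917))^(1/4) = 708.6 K.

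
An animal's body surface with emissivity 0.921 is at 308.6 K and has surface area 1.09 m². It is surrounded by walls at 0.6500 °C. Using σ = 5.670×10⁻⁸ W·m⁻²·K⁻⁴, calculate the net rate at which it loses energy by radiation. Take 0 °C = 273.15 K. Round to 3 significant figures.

Net loss ≈ 196 W

Surroundings: T = 0.6500 °C + 273.15 = 273.8000 K.
Area A = 1.09 m².
Net radiated power P_net = εσA(T⁴ − T₀⁴) = 0.921×5.670×10⁻⁸×1.09×(308.6⁴ − 273.8000⁴).
T⁴ − T₀⁴ = 9.06951×10⁹ − 5.61997×10⁹ = 3.44954×10⁹ K⁴, so P_net = 196 W.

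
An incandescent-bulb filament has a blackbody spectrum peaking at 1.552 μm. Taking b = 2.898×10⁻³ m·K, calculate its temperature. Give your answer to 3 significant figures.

T ≈ 1.87×10³ K

Wien's law gives T = b/λ_max = (2.898×10⁻³ m·K)/(1.552×10⁻⁶ m) = 1.87×10³ K.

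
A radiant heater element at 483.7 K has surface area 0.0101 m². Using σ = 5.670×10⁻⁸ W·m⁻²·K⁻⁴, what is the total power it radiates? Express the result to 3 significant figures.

Area A = 0.0101 m².
P = σAT⁴ = 5.670×10⁻⁸ × 0.0101 × (483.7)⁴ = 31.3 W.

P ≈ 31.3 W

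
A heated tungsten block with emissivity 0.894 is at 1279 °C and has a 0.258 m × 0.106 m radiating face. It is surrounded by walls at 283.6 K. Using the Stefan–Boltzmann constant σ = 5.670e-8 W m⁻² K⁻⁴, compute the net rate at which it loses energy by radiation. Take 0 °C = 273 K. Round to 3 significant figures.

Net loss ≈ 8.03×10³ W

T = 1279 °C + 273 = 1552 K.
Area A = 0.258 × 0.106 = 0.027348 m².
Net radiated power P_net = εσA(T⁴ − T₀⁴) = 0.894×5.670×10⁻⁸×0.027348×(1552⁴ − 283.6⁴).
T⁴ − T₀⁴ = 5.80185×10¹² − 6.46882×10⁹ = 5.79538×10¹² K⁴, so P_net = 8.03×10³ W.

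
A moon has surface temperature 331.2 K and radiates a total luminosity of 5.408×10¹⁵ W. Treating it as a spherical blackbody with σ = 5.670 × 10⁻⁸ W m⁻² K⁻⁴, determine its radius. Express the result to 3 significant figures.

R ≈ 7.94×10⁵ m

L = 4πR²σT⁴ ⇒ R = √(L/(4πσT⁴)).
σT⁴ = 682.251 W/m², so R = √(5.408×10¹⁵/(4π×682.251)) = 7.94×10⁵ m.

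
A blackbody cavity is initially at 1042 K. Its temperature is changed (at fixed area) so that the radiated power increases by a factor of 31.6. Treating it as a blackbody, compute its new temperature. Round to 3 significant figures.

T₂ ≈ 2.47×10³ K

P ∝ T⁴, so T₂/T₁ = (P₂/P₁)^(1/4) = (31.6)^(1/4) = 2.37095.
T₂ = 1042 × 2.37095 = 2.47×10³ K.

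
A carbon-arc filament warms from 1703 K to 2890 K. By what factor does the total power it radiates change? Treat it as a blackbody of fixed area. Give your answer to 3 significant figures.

P ∝ T⁴, so P₂/P₁ = (T₂/T₁)⁴ = (2890/1703)⁴ = (1.69701)⁴ = 8.29.

P₂/P₁ ≈ 8.29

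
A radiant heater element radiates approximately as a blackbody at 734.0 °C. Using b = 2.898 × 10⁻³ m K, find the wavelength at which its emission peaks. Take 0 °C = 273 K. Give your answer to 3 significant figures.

λ_max ≈ 2.88 μm

T = 734.0 °C + 273 = 1007.0 K.
Wien's displacement law: λ_max = b/T = (2.898×10⁻³ m·K)/(1007.0 K) = 2.878×10⁻⁶ m.
That is 2.88 μm, in the infrared range.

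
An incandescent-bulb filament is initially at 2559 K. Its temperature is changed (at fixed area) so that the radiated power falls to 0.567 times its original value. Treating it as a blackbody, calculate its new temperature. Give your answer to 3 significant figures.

P ∝ T⁴, so T₂/T₁ = (P₂/P₁)^(1/4) = (0.567)^(1/4) = 0.867752.
T₂ = 2559 × 0.867752 = 2.22×10³ K.

T₂ ≈ 2.22×10³ K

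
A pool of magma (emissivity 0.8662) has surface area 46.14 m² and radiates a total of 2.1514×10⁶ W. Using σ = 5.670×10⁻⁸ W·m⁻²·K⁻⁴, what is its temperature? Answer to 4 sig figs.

Area A = 46.14 m².
P = εσAT⁴ ⇒ T = (P/(εσA))^(1/4) = (2.1514×10⁶/(0.8662×5.670×10⁻⁸×46.14))^(1/4) = 987.1 K.

T ≈ 987.1 K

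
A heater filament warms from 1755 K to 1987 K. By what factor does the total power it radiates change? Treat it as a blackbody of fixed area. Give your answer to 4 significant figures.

P₂/P₁ ≈ 1.643

P ∝ T⁴, so P₂/P₁ = (T₂/T₁)⁴ = (1987/1755)⁴ = (1.13219)⁴ = 1.643.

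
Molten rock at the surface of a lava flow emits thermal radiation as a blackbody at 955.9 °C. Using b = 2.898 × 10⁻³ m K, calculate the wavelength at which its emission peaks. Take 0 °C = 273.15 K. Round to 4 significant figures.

T = 955.9 °C + 273.15 = 1229.05 K.
Wien's displacement law: λ_max = b/T = (2.898×10⁻³ m·K)/(1229.05 K) = 2.3579×10⁻⁶ m.
That is 2.358 μm, in the infrared range.

λ_max ≈ 2.358 μm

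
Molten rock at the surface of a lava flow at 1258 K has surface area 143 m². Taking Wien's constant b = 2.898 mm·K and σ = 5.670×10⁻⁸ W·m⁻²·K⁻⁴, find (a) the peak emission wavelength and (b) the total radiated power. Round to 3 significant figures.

λ_max ≈ 2.30 μm; P ≈ 2.03×10⁷ W

(a) λ_max = b/T = 2.898×10⁻³/1258 = 2.304×10⁻⁶ m = 2.30 μm.
Area A = 143 m².
(b) P = σAT⁴ = 5.670×10⁻⁸×143×(1258)⁴ = 2.03×10⁷ W.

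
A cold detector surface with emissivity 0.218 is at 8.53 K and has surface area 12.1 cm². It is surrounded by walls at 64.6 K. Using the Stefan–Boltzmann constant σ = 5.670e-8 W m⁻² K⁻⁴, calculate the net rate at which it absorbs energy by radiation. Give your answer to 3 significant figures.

Net gain ≈ 2.60×10⁻⁴ W

Area A = 12.1 cm² = 1.21×10⁻³ m².
Net radiated power P_net = εσA(T⁴ − T₀⁴) = 0.218×5.670×10⁻⁸×1.21×10⁻³×(8.53⁴ − 64.6⁴).
T⁴ − T₀⁴ = 5294.15 − 1.74153×10⁷ = -1.74100×10⁷ K⁴, so P_net = -2.60×10⁻⁴ W — negative, meaning a net gain of 2.60×10⁻⁴ W.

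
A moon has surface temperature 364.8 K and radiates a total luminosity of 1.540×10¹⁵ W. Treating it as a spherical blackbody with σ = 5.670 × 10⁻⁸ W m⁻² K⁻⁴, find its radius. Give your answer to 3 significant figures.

L = 4πR²σT⁴ ⇒ R = √(L/(4πσT⁴)).
σT⁴ = 1004.16 W/m², so R = √(1.540×10¹⁵/(4π×1004.16)) = 3.49×10⁵ m.

R ≈ 3.49×10⁵ m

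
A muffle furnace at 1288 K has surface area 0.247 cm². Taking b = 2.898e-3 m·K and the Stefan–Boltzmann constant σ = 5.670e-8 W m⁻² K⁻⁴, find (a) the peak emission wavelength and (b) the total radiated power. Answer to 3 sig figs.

λ_max ≈ 2.25 μm; P ≈ 3.85 W

(a) λ_max = b/T = 2.898×10⁻³/1288 = 2.250×10⁻⁶ m = 2.25 μm.
Area A = 0.247 cm² = 2.47×10⁻⁵ m².
(b) P = σAT⁴ = 5.670×10⁻⁸×2.47×10⁻⁵×(1288)⁴ = 3.85 W.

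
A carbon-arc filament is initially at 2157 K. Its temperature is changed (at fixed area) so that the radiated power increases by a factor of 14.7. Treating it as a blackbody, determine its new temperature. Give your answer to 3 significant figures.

T₂ ≈ 4.22×10³ K

P ∝ T⁴, so T₂/T₁ = (P₂/P₁)^(1/4) = (14.7)^(1/4) = 1.95808.
T₂ = 2157 × 1.95808 = 4.22×10³ K.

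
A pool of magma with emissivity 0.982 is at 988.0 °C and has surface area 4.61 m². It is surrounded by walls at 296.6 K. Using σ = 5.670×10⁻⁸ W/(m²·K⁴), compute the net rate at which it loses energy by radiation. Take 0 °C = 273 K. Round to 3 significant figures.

Net loss ≈ 6.47×10⁵ W

T = 988.0 °C + 273 = 1261.0 K.
Area A = 4.61 m².
Net radiated power P_net = εσA(T⁴ − T₀⁴) = 0.982×5.670×10⁻⁸×4.61×(1261.0⁴ − 296.6⁴).
T⁴ − T₀⁴ = 2.52848×10¹² − 7.73900×10⁹ = 2.52074×10¹² K⁴, so P_net = 6.47×10⁵ W.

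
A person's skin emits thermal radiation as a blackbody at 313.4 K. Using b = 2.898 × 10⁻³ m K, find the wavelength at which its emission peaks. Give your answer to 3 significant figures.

Wien's displacement law: λ_max = b/T = (2.898×10⁻³ m·K)/(313.4 K) = 9.247×10⁻⁶ m.
That is 9.25 μm, in the infrared range.

λ_max ≈ 9.25 μm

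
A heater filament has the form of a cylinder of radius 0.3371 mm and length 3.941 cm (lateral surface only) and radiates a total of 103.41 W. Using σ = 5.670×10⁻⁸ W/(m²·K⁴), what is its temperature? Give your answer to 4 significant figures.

T ≈ 2162 K

Lateral area A = 2πrL = 2π×3.371×10⁻⁴×0.03941 = 8.34728×10⁻⁵ m².
P = σAT⁴ ⇒ T = (P/(σA))^(1/4) = (103.41/(5.670×10⁻⁸×8.34728×10⁻⁵))^(1/4) = 2162 K.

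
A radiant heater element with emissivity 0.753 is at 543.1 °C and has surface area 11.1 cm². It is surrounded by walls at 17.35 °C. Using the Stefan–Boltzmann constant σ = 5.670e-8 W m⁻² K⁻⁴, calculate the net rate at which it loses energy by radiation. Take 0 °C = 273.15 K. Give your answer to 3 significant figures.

T = 543.1 °C + 273.15 = 816.25 K.
Surroundings: T = 17.35 °C + 273.15 = 290.50 K.
Area A = 11.1 cm² = 1.11×10⁻³ m².
Net radiated power P_net = εσA(T⁴ − T₀⁴) = 0.753×5.670×10⁻⁸×1.11×10⁻³×(816.25⁴ − 290.50⁴).
T⁴ − T₀⁴ = 4.43908×10¹¹ − 7.12171×10⁹ = 4.36786×10¹¹ K⁴, so P_net = 20.7 W.

Net loss ≈ 20.7 W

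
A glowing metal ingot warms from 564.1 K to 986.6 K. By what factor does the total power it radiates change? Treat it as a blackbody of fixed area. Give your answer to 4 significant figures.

P ∝ T⁴, so P₂/P₁ = (T₂/T₁)⁴ = (986.6/564.1)⁴ = (1.74898)⁴ = 9.357.

P₂/P₁ ≈ 9.357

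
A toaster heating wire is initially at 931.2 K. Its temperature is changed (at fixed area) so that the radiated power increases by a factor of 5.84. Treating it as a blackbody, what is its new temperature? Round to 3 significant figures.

T₂ ≈ 1.45×10³ K

P ∝ T⁴, so T₂/T₁ = (P₂/P₁)^(1/4) = (5.84)^(1/4) = 1.55454.
T₂ = 931.2 × 1.55454 = 1.45×10³ K.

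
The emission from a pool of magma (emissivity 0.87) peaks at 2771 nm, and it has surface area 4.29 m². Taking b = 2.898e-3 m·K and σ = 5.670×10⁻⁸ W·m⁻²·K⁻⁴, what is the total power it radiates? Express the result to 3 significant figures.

Wien's law: T = b/λ_max = 2.898×10⁻³/2.771×10⁻⁶ = 1045.83 K.
Area A = 4.29 m².
Then P = εσAT⁴ = 0.87×5.670×10⁻⁸×4.29×(1045.83)⁴ = 2.53×10⁵ W.

P ≈ 2.53×10⁵ W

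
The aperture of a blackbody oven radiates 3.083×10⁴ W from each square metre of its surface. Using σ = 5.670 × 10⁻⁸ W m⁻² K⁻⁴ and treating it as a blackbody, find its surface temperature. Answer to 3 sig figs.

I = σT⁴, so T = (I/σ)^(1/4) = (3.083×10⁴/(5.670×10⁻⁸))^(1/4) = 859 K.

T ≈ 859 K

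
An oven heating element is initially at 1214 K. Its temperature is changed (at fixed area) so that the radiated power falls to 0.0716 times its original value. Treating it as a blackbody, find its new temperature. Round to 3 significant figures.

T₂ ≈ 628 K

P ∝ T⁴, so T₂/T₁ = (P₂/P₁)^(1/4) = (0.0716)^(1/4) = 0.517283.
T₂ = 1214 × 0.517283 = 628 K.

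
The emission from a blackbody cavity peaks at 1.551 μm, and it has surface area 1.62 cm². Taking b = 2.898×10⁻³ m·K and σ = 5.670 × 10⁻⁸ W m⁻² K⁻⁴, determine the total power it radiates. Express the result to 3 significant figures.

P ≈ 112 W

Wien's law: T = b/λ_max = 2.898×10⁻³/1.551×10⁻⁶ = 1868.47 K.
Area A = 1.62 cm² = 1.62×10⁻⁴ m².
Then P = σAT⁴ = 5.670×10⁻⁸×1.62×10⁻⁴×(1868.47)⁴ = 112 W.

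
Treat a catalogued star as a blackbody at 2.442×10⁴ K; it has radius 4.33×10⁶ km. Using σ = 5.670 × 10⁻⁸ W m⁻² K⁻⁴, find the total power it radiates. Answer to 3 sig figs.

P ≈ 4.75×10³⁰ W

Surface area A = 4πR² = 4π(4.33×10⁹ m)² = 2.35606×10²⁰ m².
P = σAT⁴ = 5.670×10⁻⁸ × 2.35606×10²⁰ × (2.442×10⁴)⁴ = 4.75×10³⁰ W.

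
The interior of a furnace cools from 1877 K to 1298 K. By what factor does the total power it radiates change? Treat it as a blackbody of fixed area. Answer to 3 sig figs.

P ∝ T⁴, so P₂/P₁ = (T₂/T₁)⁴ = (1298/1877)⁴ = (0.691529)⁴ = 0.229.

P₂/P₁ ≈ 0.229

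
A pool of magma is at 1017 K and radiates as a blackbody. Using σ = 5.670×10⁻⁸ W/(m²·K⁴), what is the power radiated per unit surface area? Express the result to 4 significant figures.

Stefan–Boltzmann: I = σT⁴ = 5.670×10⁻⁸ × (1017)⁴ = 6.066×10⁴ W/m².

I ≈ 6.066×10⁴ W/m²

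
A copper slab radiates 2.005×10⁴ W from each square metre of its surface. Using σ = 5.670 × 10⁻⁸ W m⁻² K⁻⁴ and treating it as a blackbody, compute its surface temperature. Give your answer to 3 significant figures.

I = σT⁴, so T = (I/σ)^(1/4) = (2.005×10⁴/(5.670×10⁻⁸))^(1/4) = 771 K.

T ≈ 771 K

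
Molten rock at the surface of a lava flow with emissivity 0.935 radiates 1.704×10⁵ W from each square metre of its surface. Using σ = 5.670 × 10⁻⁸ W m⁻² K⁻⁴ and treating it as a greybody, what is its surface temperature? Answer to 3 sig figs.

T ≈ 1.34×10³ K

I = εσT⁴, so T = (I/εσ)^(1/4) = (1.704×10⁵/(0.935×5.670×10⁻⁸))^(1/4) = 1.34×10³ K.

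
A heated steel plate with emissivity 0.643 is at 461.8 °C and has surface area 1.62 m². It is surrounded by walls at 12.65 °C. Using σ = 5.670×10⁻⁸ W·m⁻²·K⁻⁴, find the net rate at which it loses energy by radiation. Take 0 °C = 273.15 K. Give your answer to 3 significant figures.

Net loss ≈ 1.68×10⁴ W

T = 461.8 °C + 273.15 = 734.95 K.
Surroundings: T = 12.65 °C + 273.15 = 285.80 K.
Area A = 1.62 m².
Net radiated power P_net = εσA(T⁴ − T₀⁴) = 0.643×5.670×10⁻⁸×1.62×(734.95⁴ − 285.80⁴).
T⁴ − T₀⁴ = 2.91764×10¹¹ − 6.67189×10⁹ = 2.85092×10¹¹ K⁴, so P_net = 1.68×10⁴ W.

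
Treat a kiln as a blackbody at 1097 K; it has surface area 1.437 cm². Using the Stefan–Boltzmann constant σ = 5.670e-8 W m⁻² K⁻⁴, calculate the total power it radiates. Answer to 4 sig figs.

Area A = 1.437 cm² = 1.437×10⁻⁴ m².
P = σAT⁴ = 5.670×10⁻⁸ × 1.437×10⁻⁴ × (1097)⁴ = 11.80 W.

P ≈ 11.80 W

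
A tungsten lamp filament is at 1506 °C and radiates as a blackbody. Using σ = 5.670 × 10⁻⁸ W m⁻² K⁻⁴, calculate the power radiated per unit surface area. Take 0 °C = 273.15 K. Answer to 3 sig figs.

I ≈ 5.68×10⁵ W/m²

T = 1506 °C + 273.15 = 1779.15 K.
Stefan–Boltzmann: I = σT⁴ = 5.670×10⁻⁸ × (1779.15)⁴ = 5.68×10⁵ W/m².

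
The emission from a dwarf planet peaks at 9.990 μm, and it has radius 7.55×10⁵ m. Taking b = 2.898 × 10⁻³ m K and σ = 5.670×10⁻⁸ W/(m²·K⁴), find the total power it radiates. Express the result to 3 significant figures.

P ≈ 2.88×10¹⁵ W

Wien's law: T = b/λ_max = 2.898×10⁻³/9.990×10⁻⁶ = 290.090 K.
Surface area A = 4πR² = 4π(7.55×10⁵ m)² = 7.16315×10¹² m².
Then P = σAT⁴ = 5.670×10⁻⁸×7.16315×10¹²×(290.090)⁴ = 2.88×10¹⁵ W.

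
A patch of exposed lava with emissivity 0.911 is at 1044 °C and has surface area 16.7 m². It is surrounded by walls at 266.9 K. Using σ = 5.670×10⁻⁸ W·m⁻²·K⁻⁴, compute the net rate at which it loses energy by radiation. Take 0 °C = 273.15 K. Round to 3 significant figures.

T = 1044 °C + 273.15 = 1317.15 K.
Area A = 16.7 m².
Net radiated power P_net = εσA(T⁴ − T₀⁴) = 0.911×5.670×10⁻⁸×16.7×(1317.15⁴ − 266.9⁴).
T⁴ − T₀⁴ = 3.00982×10¹² − 5.07451×10⁹ = 3.00475×10¹² K⁴, so P_net = 2.59×10⁶ W.

Net loss ≈ 2.59×10⁶ W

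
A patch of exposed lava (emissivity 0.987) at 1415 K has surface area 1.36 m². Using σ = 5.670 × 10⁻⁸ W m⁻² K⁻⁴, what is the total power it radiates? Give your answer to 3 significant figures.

Area A = 1.36 m².
P = εσAT⁴ = 0.987 × 5.670×10⁻⁸ × 1.36 × (1415)⁴ = 3.05×10⁵ W.

P ≈ 3.05×10⁵ W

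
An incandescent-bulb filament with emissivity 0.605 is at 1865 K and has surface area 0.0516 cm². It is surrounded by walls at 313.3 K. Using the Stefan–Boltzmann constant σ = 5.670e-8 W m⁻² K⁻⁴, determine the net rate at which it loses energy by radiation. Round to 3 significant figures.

Area A = 0.0516 cm² = 5.16×10⁻⁶ m².
Net radiated power P_net = εσA(T⁴ − T₀⁴) = 0.605×5.670×10⁻⁸×5.16×10⁻⁶×(1865⁴ − 313.3⁴).
T⁴ − T₀⁴ = 1.20980×10¹³ − 9.63478×10⁹ = 1.20884×10¹³ K⁴, so P_net = 2.14 W.

Net loss ≈ 2.14 W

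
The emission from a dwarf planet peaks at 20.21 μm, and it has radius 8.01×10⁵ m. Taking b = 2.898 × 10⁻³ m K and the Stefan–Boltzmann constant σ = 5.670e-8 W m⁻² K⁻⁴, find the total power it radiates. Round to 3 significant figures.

P ≈ 1.93×10¹⁴ W

Wien's law: T = b/λ_max = 2.898×10⁻³/2.021×10⁻⁵ = 143.394 K.
Surface area A = 4πR² = 4π(8.01×10⁵ m)² = 8.06260×10¹² m².
Then P = σAT⁴ = 5.670×10⁻⁸×8.06260×10¹²×(143.394)⁴ = 1.93×10¹⁴ W.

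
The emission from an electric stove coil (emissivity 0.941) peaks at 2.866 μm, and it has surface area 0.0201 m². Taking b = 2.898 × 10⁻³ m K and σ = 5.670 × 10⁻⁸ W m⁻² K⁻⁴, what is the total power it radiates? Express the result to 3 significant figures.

Wien's law: T = b/λ_max = 2.898×10⁻³/2.866×10⁻⁶ = 1011.17 K.
Area A = 0.0201 m².
Then P = εσAT⁴ = 0.941×5.670×10⁻⁸×0.0201×(1011.17)⁴ = 1.12×10³ W.

P ≈ 1.12×10³ W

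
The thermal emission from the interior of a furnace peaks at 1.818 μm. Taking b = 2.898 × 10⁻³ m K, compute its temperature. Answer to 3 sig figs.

Wien's law gives T = b/λ_max = (2.898×10⁻³ m·K)/(1.818×10⁻⁶ m) = 1.59×10³ K.

T ≈ 1.59×10³ K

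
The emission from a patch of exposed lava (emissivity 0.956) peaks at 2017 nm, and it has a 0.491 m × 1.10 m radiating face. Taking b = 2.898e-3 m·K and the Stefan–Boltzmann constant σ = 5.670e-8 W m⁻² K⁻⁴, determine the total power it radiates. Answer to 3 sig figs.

Wien's law: T = b/λ_max = 2.898×10⁻³/2.017×10⁻⁶ = 1436.79 K.
Area A = 0.491 × 1.10 = 0.5401 m².
Then P = εσAT⁴ = 0.956×5.670×10⁻⁸×0.5401×(1436.79)⁴ = 1.25×10⁵ W.

P ≈ 1.25×10⁵ W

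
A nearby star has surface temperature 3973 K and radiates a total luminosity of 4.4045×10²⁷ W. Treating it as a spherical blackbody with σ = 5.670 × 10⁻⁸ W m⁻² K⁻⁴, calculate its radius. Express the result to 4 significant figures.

L = 4πR²σT⁴ ⇒ R = √(L/(4πσT⁴)).
σT⁴ = 1.41272×10⁷ W/m², so R = √(4.4045×10²⁷/(4π×1.41272×10⁷)) = 4.981×10⁹ m.

R ≈ 4.981×10⁹ m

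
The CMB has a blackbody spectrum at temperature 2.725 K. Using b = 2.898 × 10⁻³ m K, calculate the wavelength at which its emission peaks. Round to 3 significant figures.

λ_max ≈ 1.06×10⁻³ m

Wien's displacement law: λ_max = b/T = (2.898×10⁻³ m·K)/(2.725 K) = 1.063×10⁻³ m.
That is 1.06×10⁻³ m, in the microwave range.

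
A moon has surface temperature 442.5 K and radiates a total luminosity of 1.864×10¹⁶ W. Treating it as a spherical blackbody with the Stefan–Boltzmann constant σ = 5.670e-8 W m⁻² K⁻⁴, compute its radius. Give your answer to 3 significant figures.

L = 4πR²σT⁴ ⇒ R = √(L/(4πσT⁴)).
σT⁴ = 2173.88 W/m², so R = √(1.864×10¹⁶/(4π×2173.88)) = 8.26×10⁵ m.

R ≈ 8.26×10⁵ m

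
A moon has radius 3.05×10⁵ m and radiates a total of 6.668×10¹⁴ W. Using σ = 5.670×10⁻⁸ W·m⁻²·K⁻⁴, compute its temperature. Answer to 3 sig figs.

T ≈ 317 K

Surface area A = 4πR² = 4π(3.05×10⁵ m)² = 1.16899×10¹² m².
P = σAT⁴ ⇒ T = (P/(σA))^(1/4) = (6.668×10¹⁴/(5.670×10⁻⁸×1.16899×10¹²))^(1/4) = 317 K.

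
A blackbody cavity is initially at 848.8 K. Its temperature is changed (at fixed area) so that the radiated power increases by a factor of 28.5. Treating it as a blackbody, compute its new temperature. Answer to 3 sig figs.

P ∝ T⁴, so T₂/T₁ = (P₂/P₁)^(1/4) = (28.5)^(1/4) = 2.31053.
T₂ = 848.8 × 2.31053 = 1.96×10³ K.

T₂ ≈ 1.96×10³ K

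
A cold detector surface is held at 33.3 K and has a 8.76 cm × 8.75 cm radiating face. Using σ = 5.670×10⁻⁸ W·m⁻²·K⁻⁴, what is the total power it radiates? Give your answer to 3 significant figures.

Area A = 0.0876 × 0.0875 = 7.665×10⁻³ m².
P = σAT⁴ = 5.670×10⁻⁸ × 7.665×10⁻³ × (33.3)⁴ = 5.34×10⁻⁴ W.

P ≈ 5.34×10⁻⁴ W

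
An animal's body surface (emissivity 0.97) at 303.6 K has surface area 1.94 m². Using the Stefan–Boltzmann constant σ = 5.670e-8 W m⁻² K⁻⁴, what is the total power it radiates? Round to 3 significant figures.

P ≈ 906 W

Area A = 1.94 m².
P = εσAT⁴ = 0.97 × 5.670×10⁻⁸ × 1.94 × (303.6)⁴ = 906 W.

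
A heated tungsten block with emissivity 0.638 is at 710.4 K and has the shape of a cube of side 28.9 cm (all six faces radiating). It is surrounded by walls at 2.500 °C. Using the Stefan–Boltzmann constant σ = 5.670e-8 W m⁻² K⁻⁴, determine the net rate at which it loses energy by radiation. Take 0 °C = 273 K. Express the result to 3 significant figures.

Surroundings: T = 2.500 °C + 273 = 275.500 K.
Area A = 6s² = 6×(0.289 m)² = 0.501126 m².
Net radiated power P_net = εσA(T⁴ − T₀⁴) = 0.638×5.670×10⁻⁸×0.501126×(710.4⁴ − 275.500⁴).
T⁴ − T₀⁴ = 2.54690×10¹¹ − 5.76085×10⁹ = 2.48929×10¹¹ K⁴, so P_net = 4.51×10³ W.

Net loss ≈ 4.51×10³ W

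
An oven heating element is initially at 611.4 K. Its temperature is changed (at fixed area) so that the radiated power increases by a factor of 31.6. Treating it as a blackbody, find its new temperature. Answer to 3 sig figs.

T₂ ≈ 1.45×10³ K

P ∝ T⁴, so T₂/T₁ = (P₂/P₁)^(1/4) = (31.6)^(1/4) = 2.37095.
T₂ = 611.4 × 2.37095 = 1.45×10³ K.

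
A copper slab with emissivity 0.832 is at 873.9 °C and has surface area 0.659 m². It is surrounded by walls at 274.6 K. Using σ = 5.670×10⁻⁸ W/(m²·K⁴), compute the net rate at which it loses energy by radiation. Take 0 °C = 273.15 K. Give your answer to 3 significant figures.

T = 873.9 °C + 273.15 = 1147.05 K.
Area A = 0.659 m².
Net radiated power P_net = εσA(T⁴ − T₀⁴) = 0.832×5.670×10⁻⁸×0.659×(1147.05⁴ − 274.6⁴).
T⁴ − T₀⁴ = 1.73113×10¹² − 5.68594×10⁹ = 1.72544×10¹² K⁴, so P_net = 5.36×10⁴ W.

Net loss ≈ 5.36×10⁴ W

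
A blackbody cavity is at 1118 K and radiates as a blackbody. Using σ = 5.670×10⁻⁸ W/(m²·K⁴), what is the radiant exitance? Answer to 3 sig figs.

I ≈ 8.86×10⁴ W/m²

Stefan–Boltzmann: I = σT⁴ = 5.670×10⁻⁸ × (1118)⁴ = 8.86×10⁴ W/m².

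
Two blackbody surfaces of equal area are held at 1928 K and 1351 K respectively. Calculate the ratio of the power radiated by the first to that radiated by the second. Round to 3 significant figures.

P₁/P₂ ≈ 4.15

With equal areas, P₁/P₂ = (T₁/T₂)⁴ = (1928/1351)⁴ = 4.15.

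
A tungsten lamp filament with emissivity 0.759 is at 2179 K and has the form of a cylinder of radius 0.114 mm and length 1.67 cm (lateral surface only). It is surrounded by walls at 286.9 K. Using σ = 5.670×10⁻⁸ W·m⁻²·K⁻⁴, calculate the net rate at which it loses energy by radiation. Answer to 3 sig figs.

Lateral area A = 2πrL = 2π×1.14×10⁻⁴×0.0167 = 1.19619×10⁻⁵ m².
Net radiated power P_net = εσA(T⁴ − T₀⁴) = 0.759×5.670×10⁻⁸×1.19619×10⁻⁵×(2179⁴ − 286.9⁴).
T⁴ − T₀⁴ = 2.25439×10¹³ − 6.77520×10⁹ = 2.25371×10¹³ K⁴, so P_net = 11.6 W.

Net loss ≈ 11.6 W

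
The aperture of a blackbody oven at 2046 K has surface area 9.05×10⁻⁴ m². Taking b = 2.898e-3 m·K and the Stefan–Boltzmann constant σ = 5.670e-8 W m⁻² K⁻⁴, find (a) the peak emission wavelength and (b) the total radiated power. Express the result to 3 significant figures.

(a) λ_max = b/T = 2.898×10⁻³/2046 = 1.416×10⁻⁶ m = 1.42 μm.
Area A = 9.05×10⁻⁴ m².
(b) P = σAT⁴ = 5.670×10⁻⁸×9.05×10⁻⁴×(2046)⁴ = 899 W.

λ_max ≈ 1.42 μm; P ≈ 899 W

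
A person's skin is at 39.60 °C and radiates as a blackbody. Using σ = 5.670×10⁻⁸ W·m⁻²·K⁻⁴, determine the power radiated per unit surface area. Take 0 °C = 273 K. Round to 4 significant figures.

T = 39.60 °C + 273 = 312.60 K.
Stefan–Boltzmann: I = σT⁴ = 5.670×10⁻⁸ × (312.60)⁴ = 541.4 W/m².

I ≈ 541.4 W/m²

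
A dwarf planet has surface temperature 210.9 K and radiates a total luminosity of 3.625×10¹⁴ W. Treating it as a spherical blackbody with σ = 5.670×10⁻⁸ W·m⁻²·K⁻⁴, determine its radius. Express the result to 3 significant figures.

R ≈ 5.07×10⁵ m

L = 4πR²σT⁴ ⇒ R = √(L/(4πσT⁴)).
σT⁴ = 112.173 W/m², so R = √(3.625×10¹⁴/(4π×112.173)) = 5.07×10⁵ m.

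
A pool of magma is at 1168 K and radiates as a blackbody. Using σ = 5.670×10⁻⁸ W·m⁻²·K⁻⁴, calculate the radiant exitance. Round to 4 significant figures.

Stefan–Boltzmann: I = σT⁴ = 5.670×10⁻⁸ × (1168)⁴ = 1.055×10⁵ W/m².

I ≈ 1.055×10⁵ W/m²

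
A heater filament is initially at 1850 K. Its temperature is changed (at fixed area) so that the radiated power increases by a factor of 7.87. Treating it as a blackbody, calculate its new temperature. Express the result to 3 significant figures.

P ∝ T⁴, so T₂/T₁ = (P₂/P₁)^(1/4) = (7.87)^(1/4) = 1.67492.
T₂ = 1850 × 1.67492 = 3.10×10³ K.

T₂ ≈ 3.10×10³ K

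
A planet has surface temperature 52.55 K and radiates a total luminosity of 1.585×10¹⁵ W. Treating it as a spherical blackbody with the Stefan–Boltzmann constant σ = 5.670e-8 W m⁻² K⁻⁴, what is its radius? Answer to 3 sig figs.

L = 4πR²σT⁴ ⇒ R = √(L/(4πσT⁴)).
σT⁴ = 0.432388 W/m², so R = √(1.585×10¹⁵/(4π×0.432388)) = 1.71×10⁷ m.

R ≈ 1.71×10⁷ m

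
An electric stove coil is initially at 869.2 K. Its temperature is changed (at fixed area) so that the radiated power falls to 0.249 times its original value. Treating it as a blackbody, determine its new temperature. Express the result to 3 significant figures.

T₂ ≈ 614 K

P ∝ T⁴, so T₂/T₁ = (P₂/P₁)^(1/4) = (0.249)^(1/4) = 0.706399.
T₂ = 869.2 × 0.706399 = 614 K.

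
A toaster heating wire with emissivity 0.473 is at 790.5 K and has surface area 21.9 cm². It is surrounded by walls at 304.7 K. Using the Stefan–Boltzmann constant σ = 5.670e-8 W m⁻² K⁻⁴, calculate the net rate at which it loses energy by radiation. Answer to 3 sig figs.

Net loss ≈ 22.4 W

Area A = 21.9 cm² = 2.19×10⁻³ m².
Net radiated power P_net = εσA(T⁴ − T₀⁴) = 0.473×5.670×10⁻⁸×2.19×10⁻³×(790.5⁴ − 304.7⁴).
T⁴ − T₀⁴ = 3.90488×10¹¹ − 8.61965×10⁹ = 3.81868×10¹¹ K⁴, so P_net = 22.4 W.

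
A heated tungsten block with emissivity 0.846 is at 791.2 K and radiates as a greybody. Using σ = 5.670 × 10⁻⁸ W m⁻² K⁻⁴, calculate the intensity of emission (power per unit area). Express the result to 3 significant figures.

I ≈ 1.88×10⁴ W/m²

Stefan–Boltzmann: I = εσT⁴ = 0.846 × 5.670×10⁻⁸ × (791.2)⁴ = 1.88×10⁴ W/m².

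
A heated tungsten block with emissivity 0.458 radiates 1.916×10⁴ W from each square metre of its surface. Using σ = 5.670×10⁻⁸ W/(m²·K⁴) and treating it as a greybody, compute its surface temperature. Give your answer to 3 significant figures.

I = εσT⁴, so T = (I/εσ)^(1/4) = (1.916×10⁴/(0.458×5.670×10⁻⁸))^(1/4) = 927 K.

T ≈ 927 K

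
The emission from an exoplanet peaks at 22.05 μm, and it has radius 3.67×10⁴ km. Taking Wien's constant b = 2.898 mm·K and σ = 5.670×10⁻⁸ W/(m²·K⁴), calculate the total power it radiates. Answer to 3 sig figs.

P ≈ 2.86×10¹⁷ W

Wien's law: T = b/λ_max = 2.898×10⁻³/2.205×10⁻⁵ = 131.429 K.
Surface area A = 4πR² = 4π(3.67×10⁷ m)² = 1.69255×10¹⁶ m².
Then P = σAT⁴ = 5.670×10⁻⁸×1.69255×10¹⁶×(131.429)⁴ = 2.86×10¹⁷ W.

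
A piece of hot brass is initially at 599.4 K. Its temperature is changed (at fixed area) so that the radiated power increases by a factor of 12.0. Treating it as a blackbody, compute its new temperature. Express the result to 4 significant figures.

P ∝ T⁴, so T₂/T₁ = (P₂/P₁)^(1/4) = (12.0)^(1/4) = 1.86121.
T₂ = 599.4 × 1.86121 = 1116 K.

T₂ ≈ 1116 K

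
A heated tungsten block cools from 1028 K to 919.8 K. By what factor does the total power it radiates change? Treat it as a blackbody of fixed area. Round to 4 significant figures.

P₂/P₁ ≈ 0.6409

P ∝ T⁴, so P₂/P₁ = (T₂/T₁)⁴ = (919.8/1028)⁴ = (0.894747)⁴ = 0.6409.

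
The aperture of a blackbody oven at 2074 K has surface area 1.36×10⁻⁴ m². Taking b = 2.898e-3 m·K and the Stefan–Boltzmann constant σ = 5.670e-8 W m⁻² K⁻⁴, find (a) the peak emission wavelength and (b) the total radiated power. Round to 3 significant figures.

(a) λ_max = b/T = 2.898×10⁻³/2074 = 1.397×10⁻⁶ m = 1.40×10³ nm.
Area A = 1.36×10⁻⁴ m².
(b) P = σAT⁴ = 5.670×10⁻⁸×1.36×10⁻⁴×(2074)⁴ = 143 W.

λ_max ≈ 1.40×10³ nm; P ≈ 143 W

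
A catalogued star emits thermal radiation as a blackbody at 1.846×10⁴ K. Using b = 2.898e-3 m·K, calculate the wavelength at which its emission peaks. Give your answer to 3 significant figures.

Wien's displacement law: λ_max = b/T = (2.898×10⁻³ m·K)/(1.846×10⁴ K) = 1.570×10⁻⁷ m.
That is 157 nm, in the ultraviolet range.

λ_max ≈ 157 nm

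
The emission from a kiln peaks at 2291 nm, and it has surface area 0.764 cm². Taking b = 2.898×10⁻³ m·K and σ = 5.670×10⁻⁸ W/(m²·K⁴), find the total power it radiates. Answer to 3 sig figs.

P ≈ 11.1 W

Wien's law: T = b/λ_max = 2.898×10⁻³/2.291×10⁻⁶ = 1264.95 K.
Area A = 0.764 cm² = 7.64×10⁻⁵ m².
Then P = σAT⁴ = 5.670×10⁻⁸×7.64×10⁻⁵×(1264.95)⁴ = 11.1 W.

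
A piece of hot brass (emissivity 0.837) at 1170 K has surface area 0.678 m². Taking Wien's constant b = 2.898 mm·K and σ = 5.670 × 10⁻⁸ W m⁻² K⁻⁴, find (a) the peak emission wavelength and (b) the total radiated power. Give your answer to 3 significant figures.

(a) λ_max = b/T = 2.898×10⁻³/1170 = 2.477×10⁻⁶ m = 2.48×10³ nm.
Area A = 0.678 m².
(b) P = εσAT⁴ = 0.837×5.670×10⁻⁸×0.678×(1170)⁴ = 6.03×10⁴ W.

λ_max ≈ 2.48×10³ nm; P ≈ 6.03×10⁴ W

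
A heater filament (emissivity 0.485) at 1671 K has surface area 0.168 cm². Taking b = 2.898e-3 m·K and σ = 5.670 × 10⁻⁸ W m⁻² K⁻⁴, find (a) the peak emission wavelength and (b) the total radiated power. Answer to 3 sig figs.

(a) λ_max = b/T = 2.898×10⁻³/1671 = 1.734×10⁻⁶ m = 1.73 μm.
Area A = 0.168 cm² = 1.68×10⁻⁵ m².
(b) P = εσAT⁴ = 0.485×5.670×10⁻⁸×1.68×10⁻⁵×(1671)⁴ = 3.60 W.

λ_max ≈ 1.73 μm; P ≈ 3.60 W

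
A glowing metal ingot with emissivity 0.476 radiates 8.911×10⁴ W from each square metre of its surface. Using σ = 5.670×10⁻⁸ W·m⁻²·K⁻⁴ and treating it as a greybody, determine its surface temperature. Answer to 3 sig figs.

T ≈ 1.35×10³ K

I = εσT⁴, so T = (I/εσ)^(1/4) = (8.911×10⁴/(0.476×5.670×10⁻⁸))^(1/4) = 1.35×10³ K.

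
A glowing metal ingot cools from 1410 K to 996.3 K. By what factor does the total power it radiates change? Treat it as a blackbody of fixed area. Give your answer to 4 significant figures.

P₂/P₁ ≈ 0.2493

P ∝ T⁴, so P₂/P₁ = (T₂/T₁)⁴ = (996.3/1410)⁴ = (0.706596)⁴ = 0.2493.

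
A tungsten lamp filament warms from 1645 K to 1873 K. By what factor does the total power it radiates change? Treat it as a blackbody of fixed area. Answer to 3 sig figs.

P ∝ T⁴, so P₂/P₁ = (T₂/T₁)⁴ = (1873/1645)⁴ = (1.13860)⁴ = 1.68.

P₂/P₁ ≈ 1.68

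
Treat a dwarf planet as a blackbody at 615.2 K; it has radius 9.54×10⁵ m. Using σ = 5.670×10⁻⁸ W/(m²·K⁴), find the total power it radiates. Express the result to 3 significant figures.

Surface area A = 4πR² = 4π(9.54×10⁵ m)² = 1.14369×10¹³ m².
P = σAT⁴ = 5.670×10⁻⁸ × 1.14369×10¹³ × (615.2)⁴ = 9.29×10¹⁶ W.

P ≈ 9.29×10¹⁶ W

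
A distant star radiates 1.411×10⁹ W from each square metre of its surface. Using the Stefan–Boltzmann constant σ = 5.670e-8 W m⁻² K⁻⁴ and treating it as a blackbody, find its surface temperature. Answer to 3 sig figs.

T ≈ 1.26×10⁴ K

I = σT⁴, so T = (I/σ)^(1/4) = (1.411×10⁹/(5.670×10⁻⁸))^(1/4) = 1.26×10⁴ K.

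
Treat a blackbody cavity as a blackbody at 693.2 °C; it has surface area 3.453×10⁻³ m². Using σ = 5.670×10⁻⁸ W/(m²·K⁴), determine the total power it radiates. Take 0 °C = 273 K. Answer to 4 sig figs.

P ≈ 170.6 W

T = 693.2 °C + 273 = 966.2 K.
Area A = 3.453×10⁻³ m².
P = σAT⁴ = 5.670×10⁻⁸ × 3.453×10⁻³ × (966.2)⁴ = 170.6 W.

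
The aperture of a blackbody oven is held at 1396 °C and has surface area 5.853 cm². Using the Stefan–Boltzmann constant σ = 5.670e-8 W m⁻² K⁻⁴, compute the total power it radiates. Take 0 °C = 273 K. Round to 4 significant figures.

P ≈ 257.5 W

T = 1396 °C + 273 = 1669 K.
Area A = 5.853 cm² = 5.853×10⁻⁴ m².
P = σAT⁴ = 5.670×10⁻⁸ × 5.853×10⁻⁴ × (1669)⁴ = 257.5 W.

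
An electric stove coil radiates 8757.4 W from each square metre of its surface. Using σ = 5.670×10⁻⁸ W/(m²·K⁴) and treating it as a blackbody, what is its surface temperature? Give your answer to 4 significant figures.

T ≈ 626.9 K

I = σT⁴, so T = (I/σ)^(1/4) = (8757.4/(5.670×10⁻⁸))^(1/4) = 626.9 K.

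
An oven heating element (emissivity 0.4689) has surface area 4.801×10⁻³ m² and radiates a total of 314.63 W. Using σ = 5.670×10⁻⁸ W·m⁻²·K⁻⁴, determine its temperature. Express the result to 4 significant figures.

T ≈ 1253 K

Area A = 4.801×10⁻³ m².
P = εσAT⁴ ⇒ T = (P/(εσA))^(1/4) = (314.63/(0.4689×5.670×10⁻⁸×4.801×10⁻³))^(1/4) = 1253 K.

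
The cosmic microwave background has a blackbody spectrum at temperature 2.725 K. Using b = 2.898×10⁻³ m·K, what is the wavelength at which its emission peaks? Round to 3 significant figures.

λ_max ≈ 1.06×10⁻³ m

Wien's displacement law: λ_max = b/T = (2.898×10⁻³ m·K)/(2.725 K) = 1.063×10⁻³ m.
That is 1.06×10⁻³ m, in the microwave range.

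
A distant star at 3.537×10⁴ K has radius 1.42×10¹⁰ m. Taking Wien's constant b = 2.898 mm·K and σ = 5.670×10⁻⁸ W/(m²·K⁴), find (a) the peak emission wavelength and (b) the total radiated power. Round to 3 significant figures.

(a) λ_max = b/T = 2.898×10⁻³/3.537×10⁴ = 8.193×10⁻⁸ m = 81.9 nm.
Surface area A = 4πR² = 4π(1.42×10¹⁰ m)² = 2.53388×10²¹ m².
(b) P = σAT⁴ = 5.670×10⁻⁸×2.53388×10²¹×(3.537×10⁴)⁴ = 2.25×10³² W.

λ_max ≈ 81.9 nm; P ≈ 2.25×10³² W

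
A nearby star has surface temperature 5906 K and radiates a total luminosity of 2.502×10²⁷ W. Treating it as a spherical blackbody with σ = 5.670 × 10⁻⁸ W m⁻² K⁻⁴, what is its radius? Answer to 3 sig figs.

L = 4πR²σT⁴ ⇒ R = √(L/(4πσT⁴)).
σT⁴ = 6.89853×10⁷ W/m², so R = √(2.502×10²⁷/(4π×6.89853×10⁷)) = 1.70×10⁹ m.

R ≈ 1.70×10⁹ m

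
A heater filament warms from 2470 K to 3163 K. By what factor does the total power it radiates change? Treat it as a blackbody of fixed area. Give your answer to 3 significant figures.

P ∝ T⁴, so P₂/P₁ = (T₂/T₁)⁴ = (3163/2470)⁴ = (1.28057)⁴ = 2.69.

P₂/P₁ ≈ 2.69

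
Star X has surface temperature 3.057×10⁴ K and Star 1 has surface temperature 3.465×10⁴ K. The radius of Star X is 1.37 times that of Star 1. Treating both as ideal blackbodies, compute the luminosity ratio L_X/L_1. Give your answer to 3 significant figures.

L_X/L_1 ≈ 1.14

L ∝ R²T⁴, so L_X/L_1 = (R_X/R_1)²(T_X/T_1)⁴ = (1.37)² × (3.057×10⁴/3.465×10⁴)⁴ = 1.8769 × 0.605855 = 1.14.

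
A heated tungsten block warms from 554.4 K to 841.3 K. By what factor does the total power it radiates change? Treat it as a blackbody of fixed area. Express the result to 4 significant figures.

P₂/P₁ ≈ 5.303

P ∝ T⁴, so P₂/P₁ = (T₂/T₁)⁴ = (841.3/554.4)⁴ = (1.51750)⁴ = 5.303.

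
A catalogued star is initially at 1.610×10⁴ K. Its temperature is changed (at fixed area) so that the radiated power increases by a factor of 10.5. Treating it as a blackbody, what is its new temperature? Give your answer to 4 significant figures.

P ∝ T⁴, so T₂/T₁ = (P₂/P₁)^(1/4) = (10.5)^(1/4) = 1.80010.
T₂ = 1.610×10⁴ × 1.80010 = 2.898×10⁴ K.

T₂ ≈ 2.898×10⁴ K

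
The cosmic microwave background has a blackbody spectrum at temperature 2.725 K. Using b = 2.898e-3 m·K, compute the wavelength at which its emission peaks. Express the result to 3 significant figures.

Wien's displacement law: λ_max = b/T = (2.898×10⁻³ m·K)/(2.725 K) = 1.063×10⁻³ m.
That is 1.06×10⁻³ m, in the microwave range.

λ_max ≈ 1.06×10⁻³ m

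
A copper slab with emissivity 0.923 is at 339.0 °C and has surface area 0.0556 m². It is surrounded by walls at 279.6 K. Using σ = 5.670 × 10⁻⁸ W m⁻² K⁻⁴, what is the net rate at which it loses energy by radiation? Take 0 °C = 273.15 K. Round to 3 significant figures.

T = 339.0 °C + 273.15 = 612.15 K.
Area A = 0.0556 m².
Net radiated power P_net = εσA(T⁴ − T₀⁴) = 0.923×5.670×10⁻⁸×0.0556×(612.15⁴ − 279.6⁴).
T⁴ − T₀⁴ = 1.40421×10¹¹ − 6.11151×10⁹ = 1.34309×10¹¹ K⁴, so P_net = 391 W.

Net loss ≈ 391 W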